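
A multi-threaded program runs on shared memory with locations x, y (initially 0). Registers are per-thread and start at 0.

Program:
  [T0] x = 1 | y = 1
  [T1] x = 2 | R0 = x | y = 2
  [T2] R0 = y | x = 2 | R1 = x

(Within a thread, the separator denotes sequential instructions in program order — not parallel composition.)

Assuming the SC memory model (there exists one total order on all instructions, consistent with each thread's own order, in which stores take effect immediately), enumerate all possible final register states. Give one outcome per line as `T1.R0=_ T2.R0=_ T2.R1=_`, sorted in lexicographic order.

outcome vector order: (T1.R0,T2.R0,T2.R1)
|SC outcomes| = 9

T1.R0=1 T2.R0=0 T2.R1=1
T1.R0=1 T2.R0=0 T2.R1=2
T1.R0=1 T2.R0=1 T2.R1=2
T1.R0=1 T2.R0=2 T2.R1=2
T1.R0=2 T2.R0=0 T2.R1=1
T1.R0=2 T2.R0=0 T2.R1=2
T1.R0=2 T2.R0=1 T2.R1=2
T1.R0=2 T2.R0=2 T2.R1=1
T1.R0=2 T2.R0=2 T2.R1=2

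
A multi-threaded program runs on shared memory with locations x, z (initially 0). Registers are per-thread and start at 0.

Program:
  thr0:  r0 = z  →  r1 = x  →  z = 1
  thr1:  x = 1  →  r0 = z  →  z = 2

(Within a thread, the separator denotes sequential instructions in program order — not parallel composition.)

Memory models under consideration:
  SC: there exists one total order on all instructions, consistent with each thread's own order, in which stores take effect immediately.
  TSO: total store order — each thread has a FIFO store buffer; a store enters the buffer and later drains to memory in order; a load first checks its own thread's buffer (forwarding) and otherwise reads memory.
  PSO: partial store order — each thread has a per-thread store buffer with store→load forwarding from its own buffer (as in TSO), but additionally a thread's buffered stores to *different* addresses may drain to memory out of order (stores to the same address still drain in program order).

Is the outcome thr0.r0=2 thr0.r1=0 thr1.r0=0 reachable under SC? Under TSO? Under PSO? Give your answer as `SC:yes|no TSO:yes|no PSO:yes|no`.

outcome vector order: (thr0.r0,thr0.r1,thr1.r0)
SC: 5 outcomes — {000 001 010 011 210}
TSO: 5 outcomes — {000 001 010 011 210}
PSO: 6 outcomes — {000 001 010 011 200 210}
target 200 ∈ {PSO}

SC:no TSO:no PSO:yes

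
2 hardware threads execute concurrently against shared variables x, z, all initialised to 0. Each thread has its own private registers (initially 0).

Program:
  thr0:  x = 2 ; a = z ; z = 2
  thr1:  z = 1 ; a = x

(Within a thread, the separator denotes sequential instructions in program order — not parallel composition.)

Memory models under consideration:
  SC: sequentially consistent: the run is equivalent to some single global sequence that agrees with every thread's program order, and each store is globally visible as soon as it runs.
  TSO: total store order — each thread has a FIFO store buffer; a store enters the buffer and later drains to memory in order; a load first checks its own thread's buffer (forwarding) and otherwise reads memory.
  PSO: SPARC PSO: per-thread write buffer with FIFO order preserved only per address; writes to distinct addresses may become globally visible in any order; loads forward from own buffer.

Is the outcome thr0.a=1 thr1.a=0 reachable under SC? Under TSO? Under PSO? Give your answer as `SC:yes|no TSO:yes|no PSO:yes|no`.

outcome vector order: (thr0.a,thr1.a)
[SC] allowed = {02; 10; 12}
[TSO] allowed = {00; 02; 10; 12}
[PSO] allowed = {00; 02; 10; 12}
target 10 ∈ {SC,TSO,PSO}

SC:yes TSO:yes PSO:yes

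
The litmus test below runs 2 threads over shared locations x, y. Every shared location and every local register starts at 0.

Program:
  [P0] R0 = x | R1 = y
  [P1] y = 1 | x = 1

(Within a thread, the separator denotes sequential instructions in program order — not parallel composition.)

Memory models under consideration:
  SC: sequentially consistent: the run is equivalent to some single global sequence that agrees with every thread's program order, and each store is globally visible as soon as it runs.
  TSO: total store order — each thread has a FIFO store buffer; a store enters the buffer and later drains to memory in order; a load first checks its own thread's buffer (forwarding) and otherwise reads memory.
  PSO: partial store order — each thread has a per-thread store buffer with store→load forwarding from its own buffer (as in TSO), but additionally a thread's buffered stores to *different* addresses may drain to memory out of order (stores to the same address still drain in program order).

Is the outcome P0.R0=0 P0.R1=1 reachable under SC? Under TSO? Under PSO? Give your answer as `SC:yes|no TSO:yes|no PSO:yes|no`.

outcome vector order: (P0.R0,P0.R1)
SC (3): 00; 01; 11
TSO (3): 00; 01; 11
PSO (4): 00; 01; 10; 11
target 01 ∈ {SC,TSO,PSO}

SC:yes TSO:yes PSO:yes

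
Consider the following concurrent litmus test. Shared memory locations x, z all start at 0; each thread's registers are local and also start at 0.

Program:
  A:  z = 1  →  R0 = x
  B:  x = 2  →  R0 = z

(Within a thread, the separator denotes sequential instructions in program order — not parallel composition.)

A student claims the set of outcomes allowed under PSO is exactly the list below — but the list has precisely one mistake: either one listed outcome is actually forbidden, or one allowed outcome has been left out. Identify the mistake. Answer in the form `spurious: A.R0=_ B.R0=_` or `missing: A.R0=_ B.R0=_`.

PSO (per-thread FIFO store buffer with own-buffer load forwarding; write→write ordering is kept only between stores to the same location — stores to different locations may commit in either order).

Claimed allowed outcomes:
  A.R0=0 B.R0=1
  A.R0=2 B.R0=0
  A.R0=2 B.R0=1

missing: A.R0=0 B.R0=0

outcome vector order: (A.R0,B.R0)
PSO (4): 0/0; 0/1; 2/0; 2/1
PSO∖claimed = {0/0}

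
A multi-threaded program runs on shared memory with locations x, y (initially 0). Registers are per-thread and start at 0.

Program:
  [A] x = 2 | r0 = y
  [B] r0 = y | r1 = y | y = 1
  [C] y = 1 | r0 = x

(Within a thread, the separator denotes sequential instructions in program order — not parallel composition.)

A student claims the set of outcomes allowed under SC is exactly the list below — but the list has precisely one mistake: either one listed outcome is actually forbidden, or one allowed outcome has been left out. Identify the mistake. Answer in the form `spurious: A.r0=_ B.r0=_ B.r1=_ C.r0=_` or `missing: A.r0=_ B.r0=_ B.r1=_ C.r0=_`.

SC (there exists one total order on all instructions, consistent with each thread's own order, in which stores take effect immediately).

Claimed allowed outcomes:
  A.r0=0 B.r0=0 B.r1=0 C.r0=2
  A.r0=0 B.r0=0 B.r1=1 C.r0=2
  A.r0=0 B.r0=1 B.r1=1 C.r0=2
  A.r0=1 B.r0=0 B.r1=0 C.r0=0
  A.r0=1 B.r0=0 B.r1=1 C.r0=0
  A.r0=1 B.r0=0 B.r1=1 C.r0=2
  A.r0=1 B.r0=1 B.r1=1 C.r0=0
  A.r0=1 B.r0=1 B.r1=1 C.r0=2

outcome vector order: (A.r0,B.r0,B.r1,C.r0)
under SC → (0,0,0,2), (0,0,1,2), (0,1,1,2), (1,0,0,0), (1,0,0,2), (1,0,1,0), (1,0,1,2), (1,1,1,0), (1,1,1,2)
SC∖claimed = {(1,0,0,2)}

missing: A.r0=1 B.r0=0 B.r1=0 C.r0=2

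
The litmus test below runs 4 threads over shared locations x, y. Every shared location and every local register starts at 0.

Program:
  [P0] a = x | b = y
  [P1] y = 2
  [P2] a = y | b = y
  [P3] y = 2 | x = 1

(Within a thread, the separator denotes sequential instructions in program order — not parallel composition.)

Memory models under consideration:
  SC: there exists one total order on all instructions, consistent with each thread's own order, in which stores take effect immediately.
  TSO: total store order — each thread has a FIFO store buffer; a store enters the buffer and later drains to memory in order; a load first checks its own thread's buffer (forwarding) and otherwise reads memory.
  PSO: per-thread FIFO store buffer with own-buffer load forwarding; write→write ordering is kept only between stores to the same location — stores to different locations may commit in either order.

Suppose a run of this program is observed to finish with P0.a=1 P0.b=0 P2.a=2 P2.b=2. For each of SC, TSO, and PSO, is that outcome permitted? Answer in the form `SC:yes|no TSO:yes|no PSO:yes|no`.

outcome vector order: (P0.a,P0.b,P2.a,P2.b)
SC: 9 outcomes — {(0,0,0,0); (0,0,0,2); (0,0,2,2); (0,2,0,0); (0,2,0,2); (0,2,2,2); (1,2,0,0); (1,2,0,2); (1,2,2,2)}
TSO: 9 outcomes — {(0,0,0,0); (0,0,0,2); (0,0,2,2); (0,2,0,0); (0,2,0,2); (0,2,2,2); (1,2,0,0); (1,2,0,2); (1,2,2,2)}
PSO: 12 outcomes — {(0,0,0,0); (0,0,0,2); (0,0,2,2); (0,2,0,0); (0,2,0,2); (0,2,2,2); (1,0,0,0); (1,0,0,2); (1,0,2,2); (1,2,0,0); (1,2,0,2); (1,2,2,2)}
target (1,0,2,2) ∈ {PSO}

SC:no TSO:no PSO:yes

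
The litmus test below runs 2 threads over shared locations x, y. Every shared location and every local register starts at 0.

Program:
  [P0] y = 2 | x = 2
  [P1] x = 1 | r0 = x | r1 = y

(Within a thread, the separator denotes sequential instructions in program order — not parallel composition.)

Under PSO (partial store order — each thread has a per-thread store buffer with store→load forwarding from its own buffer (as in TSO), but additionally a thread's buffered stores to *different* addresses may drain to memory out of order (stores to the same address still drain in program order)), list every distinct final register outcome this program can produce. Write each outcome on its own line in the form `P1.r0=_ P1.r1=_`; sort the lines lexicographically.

P1.r0=1 P1.r1=0
P1.r0=1 P1.r1=2
P1.r0=2 P1.r1=0
P1.r0=2 P1.r1=2

outcome vector order: (P1.r0,P1.r1)
|PSO outcomes| = 4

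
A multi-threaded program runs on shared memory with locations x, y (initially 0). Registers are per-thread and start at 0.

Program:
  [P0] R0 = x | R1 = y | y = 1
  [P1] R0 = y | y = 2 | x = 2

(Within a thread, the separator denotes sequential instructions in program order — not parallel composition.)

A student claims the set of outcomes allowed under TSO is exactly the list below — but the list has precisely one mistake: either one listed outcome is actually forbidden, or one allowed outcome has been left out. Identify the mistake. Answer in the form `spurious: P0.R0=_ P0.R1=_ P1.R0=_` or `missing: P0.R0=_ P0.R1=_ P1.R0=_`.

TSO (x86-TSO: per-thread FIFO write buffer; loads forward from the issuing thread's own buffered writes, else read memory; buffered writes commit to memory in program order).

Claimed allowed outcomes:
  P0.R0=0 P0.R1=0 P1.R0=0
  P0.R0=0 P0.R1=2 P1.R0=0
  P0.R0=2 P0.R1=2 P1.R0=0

outcome vector order: (P0.R0,P0.R1,P1.R0)
TSO: 4 outcomes — {0/0/0, 0/0/1, 0/2/0, 2/2/0}
TSO∖claimed = {0/0/1}

missing: P0.R0=0 P0.R1=0 P1.R0=1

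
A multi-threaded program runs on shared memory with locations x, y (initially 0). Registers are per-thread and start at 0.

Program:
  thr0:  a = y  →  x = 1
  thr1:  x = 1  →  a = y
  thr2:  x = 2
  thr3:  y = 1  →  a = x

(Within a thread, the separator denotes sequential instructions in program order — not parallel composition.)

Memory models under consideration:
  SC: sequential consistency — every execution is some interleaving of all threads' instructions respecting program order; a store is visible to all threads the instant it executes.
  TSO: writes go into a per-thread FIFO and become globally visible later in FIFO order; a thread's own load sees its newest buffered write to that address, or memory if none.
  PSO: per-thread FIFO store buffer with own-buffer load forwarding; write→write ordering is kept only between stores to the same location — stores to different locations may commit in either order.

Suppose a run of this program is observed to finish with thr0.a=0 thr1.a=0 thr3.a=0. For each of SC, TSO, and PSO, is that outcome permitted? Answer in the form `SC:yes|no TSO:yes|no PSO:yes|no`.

SC:no TSO:yes PSO:yes

outcome vector order: (thr0.a,thr1.a,thr3.a)
SC: 10 outcomes — {001, 002, 010, 011, 012, 101, 102, 110, 111, 112}
TSO: 12 outcomes — {000, 001, 002, 010, 011, 012, 100, 101, 102, 110, 111, 112}
PSO: 12 outcomes — {000, 001, 002, 010, 011, 012, 100, 101, 102, 110, 111, 112}
target 000 ∈ {TSO,PSO}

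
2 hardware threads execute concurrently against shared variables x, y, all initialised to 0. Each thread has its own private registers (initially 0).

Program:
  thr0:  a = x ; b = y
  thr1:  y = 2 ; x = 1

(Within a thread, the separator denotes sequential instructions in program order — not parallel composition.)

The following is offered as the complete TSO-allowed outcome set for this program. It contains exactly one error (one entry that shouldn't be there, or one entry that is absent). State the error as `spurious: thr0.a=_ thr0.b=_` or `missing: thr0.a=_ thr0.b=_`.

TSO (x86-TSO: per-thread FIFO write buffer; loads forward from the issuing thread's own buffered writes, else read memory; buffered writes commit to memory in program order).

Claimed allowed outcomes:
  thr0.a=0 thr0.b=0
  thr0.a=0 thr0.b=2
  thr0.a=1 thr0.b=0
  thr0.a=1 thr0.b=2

outcome vector order: (thr0.a,thr0.b)
TSO: 3 outcomes — {0/0, 0/2, 1/2}
claimed∖TSO = {1/0}

spurious: thr0.a=1 thr0.b=0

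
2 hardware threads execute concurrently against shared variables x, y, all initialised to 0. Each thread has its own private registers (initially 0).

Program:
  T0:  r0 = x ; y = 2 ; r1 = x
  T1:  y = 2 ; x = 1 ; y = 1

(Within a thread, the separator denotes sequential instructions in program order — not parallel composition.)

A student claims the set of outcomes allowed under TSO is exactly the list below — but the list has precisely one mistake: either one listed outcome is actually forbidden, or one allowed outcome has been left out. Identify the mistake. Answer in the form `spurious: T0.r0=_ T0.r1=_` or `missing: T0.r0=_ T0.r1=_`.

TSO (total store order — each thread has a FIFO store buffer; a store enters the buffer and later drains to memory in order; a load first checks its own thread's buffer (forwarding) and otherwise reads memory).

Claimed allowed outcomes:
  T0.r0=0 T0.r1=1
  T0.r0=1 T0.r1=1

missing: T0.r0=0 T0.r1=0

outcome vector order: (T0.r0,T0.r1)
TSO (3): <0 0>, <0 1>, <1 1>
TSO∖claimed = {<0 0>}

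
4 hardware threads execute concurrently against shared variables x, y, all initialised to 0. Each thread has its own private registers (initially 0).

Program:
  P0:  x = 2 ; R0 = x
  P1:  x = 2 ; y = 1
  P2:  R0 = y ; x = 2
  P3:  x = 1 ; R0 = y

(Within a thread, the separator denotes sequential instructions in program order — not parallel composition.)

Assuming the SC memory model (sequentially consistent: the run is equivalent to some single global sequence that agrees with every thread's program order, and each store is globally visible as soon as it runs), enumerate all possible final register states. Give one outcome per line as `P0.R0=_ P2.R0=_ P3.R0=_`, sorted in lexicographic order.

outcome vector order: (P0.R0,P2.R0,P3.R0)
|SC outcomes| = 8

P0.R0=1 P2.R0=0 P3.R0=0
P0.R0=1 P2.R0=0 P3.R0=1
P0.R0=1 P2.R0=1 P3.R0=0
P0.R0=1 P2.R0=1 P3.R0=1
P0.R0=2 P2.R0=0 P3.R0=0
P0.R0=2 P2.R0=0 P3.R0=1
P0.R0=2 P2.R0=1 P3.R0=0
P0.R0=2 P2.R0=1 P3.R0=1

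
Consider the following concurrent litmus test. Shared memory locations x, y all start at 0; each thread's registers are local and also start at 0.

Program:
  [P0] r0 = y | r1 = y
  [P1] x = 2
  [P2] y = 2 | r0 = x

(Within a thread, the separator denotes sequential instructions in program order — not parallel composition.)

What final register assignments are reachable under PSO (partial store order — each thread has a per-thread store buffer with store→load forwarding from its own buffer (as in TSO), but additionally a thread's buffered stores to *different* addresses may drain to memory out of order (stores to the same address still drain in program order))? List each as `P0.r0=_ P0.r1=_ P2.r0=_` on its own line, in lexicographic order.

P0.r0=0 P0.r1=0 P2.r0=0
P0.r0=0 P0.r1=0 P2.r0=2
P0.r0=0 P0.r1=2 P2.r0=0
P0.r0=0 P0.r1=2 P2.r0=2
P0.r0=2 P0.r1=2 P2.r0=0
P0.r0=2 P0.r1=2 P2.r0=2

outcome vector order: (P0.r0,P0.r1,P2.r0)
|PSO outcomes| = 6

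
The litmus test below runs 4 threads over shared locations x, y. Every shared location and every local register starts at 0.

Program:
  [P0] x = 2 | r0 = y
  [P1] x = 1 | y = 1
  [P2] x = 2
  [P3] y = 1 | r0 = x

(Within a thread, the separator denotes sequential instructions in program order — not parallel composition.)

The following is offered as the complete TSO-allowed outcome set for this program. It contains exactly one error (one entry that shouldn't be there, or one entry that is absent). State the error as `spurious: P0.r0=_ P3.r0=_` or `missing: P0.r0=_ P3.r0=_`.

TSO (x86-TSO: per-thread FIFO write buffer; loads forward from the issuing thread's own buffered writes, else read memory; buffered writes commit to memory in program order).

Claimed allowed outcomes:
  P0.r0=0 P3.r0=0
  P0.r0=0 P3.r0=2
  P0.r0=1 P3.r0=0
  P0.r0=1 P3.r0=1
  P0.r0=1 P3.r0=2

outcome vector order: (P0.r0,P3.r0)
TSO (6): (0,0), (0,1), (0,2), (1,0), (1,1), (1,2)
TSO∖claimed = {(0,1)}

missing: P0.r0=0 P3.r0=1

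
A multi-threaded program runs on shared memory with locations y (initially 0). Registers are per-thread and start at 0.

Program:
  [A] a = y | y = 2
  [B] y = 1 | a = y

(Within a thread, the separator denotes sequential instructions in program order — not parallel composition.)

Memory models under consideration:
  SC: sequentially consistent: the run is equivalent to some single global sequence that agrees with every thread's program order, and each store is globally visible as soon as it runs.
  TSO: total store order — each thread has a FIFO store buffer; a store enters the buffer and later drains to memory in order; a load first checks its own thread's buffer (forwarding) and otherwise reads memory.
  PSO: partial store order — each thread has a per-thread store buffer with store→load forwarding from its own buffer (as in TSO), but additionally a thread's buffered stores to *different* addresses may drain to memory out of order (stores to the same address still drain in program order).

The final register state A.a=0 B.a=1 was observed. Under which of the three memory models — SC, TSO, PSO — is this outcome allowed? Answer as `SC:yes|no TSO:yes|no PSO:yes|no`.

outcome vector order: (A.a,B.a)
under SC → (0,1) (0,2) (1,1) (1,2)
under TSO → (0,1) (0,2) (1,1) (1,2)
under PSO → (0,1) (0,2) (1,1) (1,2)
target (0,1) ∈ {SC,TSO,PSO}

SC:yes TSO:yes PSO:yes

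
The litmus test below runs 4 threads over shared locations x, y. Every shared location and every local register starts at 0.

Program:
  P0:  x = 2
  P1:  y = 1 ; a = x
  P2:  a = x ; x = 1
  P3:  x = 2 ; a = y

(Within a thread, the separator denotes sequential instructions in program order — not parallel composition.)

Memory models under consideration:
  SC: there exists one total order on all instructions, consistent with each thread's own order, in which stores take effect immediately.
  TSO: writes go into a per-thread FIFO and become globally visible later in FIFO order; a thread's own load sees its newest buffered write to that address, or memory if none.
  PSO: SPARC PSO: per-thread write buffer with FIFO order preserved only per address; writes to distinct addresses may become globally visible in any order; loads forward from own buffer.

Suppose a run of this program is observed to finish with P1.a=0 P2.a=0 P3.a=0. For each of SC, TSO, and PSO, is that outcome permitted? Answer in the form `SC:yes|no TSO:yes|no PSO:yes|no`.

outcome vector order: (P1.a,P2.a,P3.a)
under SC → 001; 021; 100; 101; 120; 121; 200; 201; 220; 221
under TSO → 000; 001; 020; 021; 100; 101; 120; 121; 200; 201; 220; 221
under PSO → 000; 001; 020; 021; 100; 101; 120; 121; 200; 201; 220; 221
target 000 ∈ {TSO,PSO}

SC:no TSO:yes PSO:yes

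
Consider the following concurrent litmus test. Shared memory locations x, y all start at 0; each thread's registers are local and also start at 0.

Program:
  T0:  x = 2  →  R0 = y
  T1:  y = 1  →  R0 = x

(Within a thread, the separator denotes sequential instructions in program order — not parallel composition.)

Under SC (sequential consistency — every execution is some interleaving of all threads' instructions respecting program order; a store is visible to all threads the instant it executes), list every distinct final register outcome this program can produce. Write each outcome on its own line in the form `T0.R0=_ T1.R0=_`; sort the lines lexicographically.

T0.R0=0 T1.R0=2
T0.R0=1 T1.R0=0
T0.R0=1 T1.R0=2

outcome vector order: (T0.R0,T1.R0)
|SC outcomes| = 3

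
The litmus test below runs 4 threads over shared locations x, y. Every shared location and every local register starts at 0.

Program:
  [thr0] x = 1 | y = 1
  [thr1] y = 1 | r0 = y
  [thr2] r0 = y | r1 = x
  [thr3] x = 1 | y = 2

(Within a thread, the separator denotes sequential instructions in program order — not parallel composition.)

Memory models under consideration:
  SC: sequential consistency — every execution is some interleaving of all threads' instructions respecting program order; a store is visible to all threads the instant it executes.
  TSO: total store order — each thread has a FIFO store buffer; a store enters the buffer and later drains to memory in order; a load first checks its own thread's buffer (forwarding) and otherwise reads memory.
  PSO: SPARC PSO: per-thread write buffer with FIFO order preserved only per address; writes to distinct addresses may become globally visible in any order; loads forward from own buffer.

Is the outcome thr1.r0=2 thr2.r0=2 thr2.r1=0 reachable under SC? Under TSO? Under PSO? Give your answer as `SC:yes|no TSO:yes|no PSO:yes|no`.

outcome vector order: (thr1.r0,thr2.r0,thr2.r1)
SC (10): (1,0,0), (1,0,1), (1,1,0), (1,1,1), (1,2,1), (2,0,0), (2,0,1), (2,1,0), (2,1,1), (2,2,1)
TSO (10): (1,0,0), (1,0,1), (1,1,0), (1,1,1), (1,2,1), (2,0,0), (2,0,1), (2,1,0), (2,1,1), (2,2,1)
PSO (12): (1,0,0), (1,0,1), (1,1,0), (1,1,1), (1,2,0), (1,2,1), (2,0,0), (2,0,1), (2,1,0), (2,1,1), (2,2,0), (2,2,1)
target (2,2,0) ∈ {PSO}

SC:no TSO:no PSO:yes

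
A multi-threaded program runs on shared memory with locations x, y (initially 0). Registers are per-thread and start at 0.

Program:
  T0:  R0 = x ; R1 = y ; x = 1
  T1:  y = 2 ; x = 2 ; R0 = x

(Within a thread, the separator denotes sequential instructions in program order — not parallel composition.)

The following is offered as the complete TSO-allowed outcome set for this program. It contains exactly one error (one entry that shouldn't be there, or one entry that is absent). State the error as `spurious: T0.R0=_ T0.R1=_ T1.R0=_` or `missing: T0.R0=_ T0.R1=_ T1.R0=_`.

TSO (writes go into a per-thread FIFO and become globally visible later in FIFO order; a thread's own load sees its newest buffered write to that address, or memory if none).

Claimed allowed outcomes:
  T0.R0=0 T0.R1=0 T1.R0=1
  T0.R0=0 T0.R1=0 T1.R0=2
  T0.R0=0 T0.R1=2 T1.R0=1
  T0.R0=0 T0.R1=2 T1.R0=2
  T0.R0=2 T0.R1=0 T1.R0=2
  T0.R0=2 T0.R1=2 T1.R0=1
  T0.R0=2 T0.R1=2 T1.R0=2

spurious: T0.R0=2 T0.R1=0 T1.R0=2

outcome vector order: (T0.R0,T0.R1,T1.R0)
TSO: 6 outcomes — {0/0/1 0/0/2 0/2/1 0/2/2 2/2/1 2/2/2}
claimed∖TSO = {2/0/2}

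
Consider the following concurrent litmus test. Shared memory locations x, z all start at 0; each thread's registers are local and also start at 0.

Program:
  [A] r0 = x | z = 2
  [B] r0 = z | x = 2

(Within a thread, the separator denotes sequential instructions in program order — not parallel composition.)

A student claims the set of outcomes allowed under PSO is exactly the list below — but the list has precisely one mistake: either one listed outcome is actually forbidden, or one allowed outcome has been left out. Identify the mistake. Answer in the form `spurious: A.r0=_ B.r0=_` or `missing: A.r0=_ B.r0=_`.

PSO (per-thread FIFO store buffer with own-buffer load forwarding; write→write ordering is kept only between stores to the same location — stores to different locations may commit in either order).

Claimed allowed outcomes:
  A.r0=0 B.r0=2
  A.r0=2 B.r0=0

missing: A.r0=0 B.r0=0

outcome vector order: (A.r0,B.r0)
[PSO] allowed = {(0,0), (0,2), (2,0)}
PSO∖claimed = {(0,0)}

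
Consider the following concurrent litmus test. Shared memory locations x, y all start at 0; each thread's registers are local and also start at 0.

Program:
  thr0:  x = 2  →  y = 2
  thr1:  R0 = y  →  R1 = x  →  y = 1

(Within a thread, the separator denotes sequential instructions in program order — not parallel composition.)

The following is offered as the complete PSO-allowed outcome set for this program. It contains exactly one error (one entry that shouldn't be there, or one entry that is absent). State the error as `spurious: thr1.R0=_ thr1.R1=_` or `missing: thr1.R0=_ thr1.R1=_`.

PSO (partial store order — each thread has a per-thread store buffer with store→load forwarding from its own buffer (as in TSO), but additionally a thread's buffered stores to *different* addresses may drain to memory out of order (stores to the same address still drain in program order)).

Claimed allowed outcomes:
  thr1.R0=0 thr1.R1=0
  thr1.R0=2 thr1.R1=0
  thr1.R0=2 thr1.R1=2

missing: thr1.R0=0 thr1.R1=2

outcome vector order: (thr1.R0,thr1.R1)
PSO (4): 00 02 20 22
PSO∖claimed = {02}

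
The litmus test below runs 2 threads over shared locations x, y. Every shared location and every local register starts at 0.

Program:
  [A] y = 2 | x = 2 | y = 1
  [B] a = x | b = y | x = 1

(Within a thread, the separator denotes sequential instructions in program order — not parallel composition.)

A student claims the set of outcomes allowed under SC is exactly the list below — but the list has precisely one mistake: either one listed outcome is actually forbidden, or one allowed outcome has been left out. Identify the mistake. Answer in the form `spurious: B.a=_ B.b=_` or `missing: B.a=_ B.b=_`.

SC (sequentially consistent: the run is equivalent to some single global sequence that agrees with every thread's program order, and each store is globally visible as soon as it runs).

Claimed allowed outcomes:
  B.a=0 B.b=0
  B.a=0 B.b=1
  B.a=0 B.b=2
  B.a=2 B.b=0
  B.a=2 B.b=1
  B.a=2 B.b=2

spurious: B.a=2 B.b=0

outcome vector order: (B.a,B.b)
SC (5): 0/0, 0/1, 0/2, 2/1, 2/2
claimed∖SC = {2/0}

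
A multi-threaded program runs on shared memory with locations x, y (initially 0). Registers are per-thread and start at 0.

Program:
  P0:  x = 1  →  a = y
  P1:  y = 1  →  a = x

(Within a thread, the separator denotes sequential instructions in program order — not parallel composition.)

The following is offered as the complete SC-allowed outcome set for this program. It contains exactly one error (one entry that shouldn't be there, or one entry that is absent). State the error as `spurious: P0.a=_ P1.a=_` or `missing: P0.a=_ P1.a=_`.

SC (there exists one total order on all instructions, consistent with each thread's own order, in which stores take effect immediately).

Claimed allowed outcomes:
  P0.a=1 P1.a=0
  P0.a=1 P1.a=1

outcome vector order: (P0.a,P1.a)
[SC] allowed = {0/1, 1/0, 1/1}
SC∖claimed = {0/1}

missing: P0.a=0 P1.a=1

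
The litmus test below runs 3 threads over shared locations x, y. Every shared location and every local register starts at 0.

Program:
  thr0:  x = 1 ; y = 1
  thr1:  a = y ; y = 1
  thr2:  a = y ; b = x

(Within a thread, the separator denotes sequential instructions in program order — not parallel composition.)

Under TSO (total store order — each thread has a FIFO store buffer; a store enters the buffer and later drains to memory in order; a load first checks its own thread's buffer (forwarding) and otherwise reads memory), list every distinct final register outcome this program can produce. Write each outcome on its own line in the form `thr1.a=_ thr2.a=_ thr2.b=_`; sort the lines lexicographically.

thr1.a=0 thr2.a=0 thr2.b=0
thr1.a=0 thr2.a=0 thr2.b=1
thr1.a=0 thr2.a=1 thr2.b=0
thr1.a=0 thr2.a=1 thr2.b=1
thr1.a=1 thr2.a=0 thr2.b=0
thr1.a=1 thr2.a=0 thr2.b=1
thr1.a=1 thr2.a=1 thr2.b=1

outcome vector order: (thr1.a,thr2.a,thr2.b)
|TSO outcomes| = 7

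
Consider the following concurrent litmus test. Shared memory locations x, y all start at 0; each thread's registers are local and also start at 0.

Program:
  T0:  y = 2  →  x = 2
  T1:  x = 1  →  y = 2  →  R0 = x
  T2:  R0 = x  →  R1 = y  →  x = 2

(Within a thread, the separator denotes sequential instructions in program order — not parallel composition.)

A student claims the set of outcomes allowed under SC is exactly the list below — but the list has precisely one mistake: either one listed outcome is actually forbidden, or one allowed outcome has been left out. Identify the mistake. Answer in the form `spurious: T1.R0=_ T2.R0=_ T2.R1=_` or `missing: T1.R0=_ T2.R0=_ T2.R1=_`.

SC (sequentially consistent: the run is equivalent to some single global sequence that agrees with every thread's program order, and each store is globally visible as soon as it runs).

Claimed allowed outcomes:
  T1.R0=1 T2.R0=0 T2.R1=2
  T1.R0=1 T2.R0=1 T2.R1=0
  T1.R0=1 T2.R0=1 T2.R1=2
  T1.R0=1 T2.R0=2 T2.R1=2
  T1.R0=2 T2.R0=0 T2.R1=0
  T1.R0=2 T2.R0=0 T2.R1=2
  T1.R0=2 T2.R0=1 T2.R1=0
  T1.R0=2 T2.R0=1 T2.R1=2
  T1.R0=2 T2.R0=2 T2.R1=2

missing: T1.R0=1 T2.R0=0 T2.R1=0

outcome vector order: (T1.R0,T2.R0,T2.R1)
SC: 10 outcomes — {<1 0 0> <1 0 2> <1 1 0> <1 1 2> <1 2 2> <2 0 0> <2 0 2> <2 1 0> <2 1 2> <2 2 2>}
SC∖claimed = {<1 0 0>}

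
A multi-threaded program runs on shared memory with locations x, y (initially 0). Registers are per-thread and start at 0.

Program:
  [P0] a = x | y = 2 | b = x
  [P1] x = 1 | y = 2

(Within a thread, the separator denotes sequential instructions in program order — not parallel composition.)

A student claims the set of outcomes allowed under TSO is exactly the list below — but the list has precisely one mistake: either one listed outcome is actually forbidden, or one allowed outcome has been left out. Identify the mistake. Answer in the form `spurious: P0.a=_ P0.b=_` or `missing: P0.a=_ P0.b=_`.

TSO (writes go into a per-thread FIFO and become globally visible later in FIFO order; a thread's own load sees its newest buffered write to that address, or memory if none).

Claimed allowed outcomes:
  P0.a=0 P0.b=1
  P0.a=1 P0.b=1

outcome vector order: (P0.a,P0.b)
TSO (3): 0/0 0/1 1/1
TSO∖claimed = {0/0}

missing: P0.a=0 P0.b=0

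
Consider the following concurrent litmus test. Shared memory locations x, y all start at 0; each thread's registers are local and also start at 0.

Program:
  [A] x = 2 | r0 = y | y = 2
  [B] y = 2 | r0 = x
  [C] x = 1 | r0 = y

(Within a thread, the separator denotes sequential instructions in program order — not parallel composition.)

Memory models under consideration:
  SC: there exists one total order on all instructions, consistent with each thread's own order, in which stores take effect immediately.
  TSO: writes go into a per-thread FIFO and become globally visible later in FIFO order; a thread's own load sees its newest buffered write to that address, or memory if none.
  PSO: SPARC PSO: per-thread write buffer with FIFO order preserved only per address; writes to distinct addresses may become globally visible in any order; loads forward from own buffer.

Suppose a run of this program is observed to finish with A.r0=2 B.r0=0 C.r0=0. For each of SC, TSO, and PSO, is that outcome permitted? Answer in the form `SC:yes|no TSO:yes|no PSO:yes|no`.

outcome vector order: (A.r0,B.r0,C.r0)
SC (9): 0/1/0 0/1/2 0/2/0 0/2/2 2/0/2 2/1/0 2/1/2 2/2/0 2/2/2
TSO (12): 0/0/0 0/0/2 0/1/0 0/1/2 0/2/0 0/2/2 2/0/0 2/0/2 2/1/0 2/1/2 2/2/0 2/2/2
PSO (12): 0/0/0 0/0/2 0/1/0 0/1/2 0/2/0 0/2/2 2/0/0 2/0/2 2/1/0 2/1/2 2/2/0 2/2/2
target 2/0/0 ∈ {TSO,PSO}

SC:no TSO:yes PSO:yes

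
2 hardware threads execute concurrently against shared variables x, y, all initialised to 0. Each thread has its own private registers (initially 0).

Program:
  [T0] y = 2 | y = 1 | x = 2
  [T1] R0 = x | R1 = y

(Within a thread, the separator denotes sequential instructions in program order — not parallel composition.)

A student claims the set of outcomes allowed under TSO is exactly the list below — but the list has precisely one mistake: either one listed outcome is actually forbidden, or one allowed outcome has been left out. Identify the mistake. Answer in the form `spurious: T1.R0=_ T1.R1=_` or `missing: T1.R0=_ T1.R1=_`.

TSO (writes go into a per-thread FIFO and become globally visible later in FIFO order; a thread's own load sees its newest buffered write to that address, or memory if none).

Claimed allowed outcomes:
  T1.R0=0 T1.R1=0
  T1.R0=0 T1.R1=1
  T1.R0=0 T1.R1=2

missing: T1.R0=2 T1.R1=1

outcome vector order: (T1.R0,T1.R1)
[TSO] allowed = {<0 0> <0 1> <0 2> <2 1>}
TSO∖claimed = {<2 1>}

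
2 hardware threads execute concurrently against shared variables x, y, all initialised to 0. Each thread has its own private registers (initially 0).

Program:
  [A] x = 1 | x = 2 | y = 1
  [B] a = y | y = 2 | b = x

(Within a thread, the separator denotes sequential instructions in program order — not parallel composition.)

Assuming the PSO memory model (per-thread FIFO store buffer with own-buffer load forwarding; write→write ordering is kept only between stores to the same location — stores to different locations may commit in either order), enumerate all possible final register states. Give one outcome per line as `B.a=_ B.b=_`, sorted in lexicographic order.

outcome vector order: (B.a,B.b)
|PSO outcomes| = 6

B.a=0 B.b=0
B.a=0 B.b=1
B.a=0 B.b=2
B.a=1 B.b=0
B.a=1 B.b=1
B.a=1 B.b=2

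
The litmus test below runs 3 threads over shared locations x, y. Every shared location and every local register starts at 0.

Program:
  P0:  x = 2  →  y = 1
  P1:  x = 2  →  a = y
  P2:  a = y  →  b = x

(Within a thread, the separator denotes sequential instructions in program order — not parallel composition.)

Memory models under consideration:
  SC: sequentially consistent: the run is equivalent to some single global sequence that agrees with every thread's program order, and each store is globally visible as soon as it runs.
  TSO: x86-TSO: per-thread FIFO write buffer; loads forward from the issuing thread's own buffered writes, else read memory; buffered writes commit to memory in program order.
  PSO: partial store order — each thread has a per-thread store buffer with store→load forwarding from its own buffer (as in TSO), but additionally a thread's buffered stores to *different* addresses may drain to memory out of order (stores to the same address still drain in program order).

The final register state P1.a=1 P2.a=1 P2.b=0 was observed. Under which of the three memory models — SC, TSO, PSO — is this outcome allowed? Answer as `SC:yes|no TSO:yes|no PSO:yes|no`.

SC:no TSO:no PSO:yes

outcome vector order: (P1.a,P2.a,P2.b)
[SC] allowed = {000, 002, 012, 100, 102, 112}
[TSO] allowed = {000, 002, 012, 100, 102, 112}
[PSO] allowed = {000, 002, 010, 012, 100, 102, 110, 112}
target 110 ∈ {PSO}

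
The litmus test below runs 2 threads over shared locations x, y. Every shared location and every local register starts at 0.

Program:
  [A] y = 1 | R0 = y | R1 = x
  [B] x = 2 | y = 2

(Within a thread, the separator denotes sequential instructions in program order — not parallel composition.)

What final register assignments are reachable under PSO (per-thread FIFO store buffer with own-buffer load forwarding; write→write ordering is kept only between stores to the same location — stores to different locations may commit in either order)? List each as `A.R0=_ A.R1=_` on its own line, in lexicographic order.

outcome vector order: (A.R0,A.R1)
|PSO outcomes| = 4

A.R0=1 A.R1=0
A.R0=1 A.R1=2
A.R0=2 A.R1=0
A.R0=2 A.R1=2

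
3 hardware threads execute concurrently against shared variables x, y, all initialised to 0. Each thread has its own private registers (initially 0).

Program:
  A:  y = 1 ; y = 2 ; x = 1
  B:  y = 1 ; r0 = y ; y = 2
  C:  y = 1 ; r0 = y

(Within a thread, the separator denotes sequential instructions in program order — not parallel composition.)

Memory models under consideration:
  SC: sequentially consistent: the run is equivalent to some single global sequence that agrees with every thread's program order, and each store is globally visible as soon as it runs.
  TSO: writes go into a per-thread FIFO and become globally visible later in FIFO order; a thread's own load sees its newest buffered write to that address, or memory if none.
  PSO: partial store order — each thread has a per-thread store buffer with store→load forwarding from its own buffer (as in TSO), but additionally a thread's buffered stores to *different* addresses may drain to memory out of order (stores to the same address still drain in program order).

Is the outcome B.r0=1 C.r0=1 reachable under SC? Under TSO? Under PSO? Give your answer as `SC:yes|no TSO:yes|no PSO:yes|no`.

outcome vector order: (B.r0,C.r0)
SC: 4 outcomes — {<1 1>, <1 2>, <2 1>, <2 2>}
TSO: 4 outcomes — {<1 1>, <1 2>, <2 1>, <2 2>}
PSO: 4 outcomes — {<1 1>, <1 2>, <2 1>, <2 2>}
target <1 1> ∈ {SC,TSO,PSO}

SC:yes TSO:yes PSO:yes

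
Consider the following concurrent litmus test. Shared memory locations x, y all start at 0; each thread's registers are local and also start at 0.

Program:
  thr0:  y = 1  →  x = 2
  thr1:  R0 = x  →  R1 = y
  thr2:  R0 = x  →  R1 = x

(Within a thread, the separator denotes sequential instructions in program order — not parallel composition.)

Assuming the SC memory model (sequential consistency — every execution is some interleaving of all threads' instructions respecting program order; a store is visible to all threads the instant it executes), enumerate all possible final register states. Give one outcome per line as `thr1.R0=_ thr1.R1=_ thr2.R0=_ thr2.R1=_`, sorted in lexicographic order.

outcome vector order: (thr1.R0,thr1.R1,thr2.R0,thr2.R1)
|SC outcomes| = 9

thr1.R0=0 thr1.R1=0 thr2.R0=0 thr2.R1=0
thr1.R0=0 thr1.R1=0 thr2.R0=0 thr2.R1=2
thr1.R0=0 thr1.R1=0 thr2.R0=2 thr2.R1=2
thr1.R0=0 thr1.R1=1 thr2.R0=0 thr2.R1=0
thr1.R0=0 thr1.R1=1 thr2.R0=0 thr2.R1=2
thr1.R0=0 thr1.R1=1 thr2.R0=2 thr2.R1=2
thr1.R0=2 thr1.R1=1 thr2.R0=0 thr2.R1=0
thr1.R0=2 thr1.R1=1 thr2.R0=0 thr2.R1=2
thr1.R0=2 thr1.R1=1 thr2.R0=2 thr2.R1=2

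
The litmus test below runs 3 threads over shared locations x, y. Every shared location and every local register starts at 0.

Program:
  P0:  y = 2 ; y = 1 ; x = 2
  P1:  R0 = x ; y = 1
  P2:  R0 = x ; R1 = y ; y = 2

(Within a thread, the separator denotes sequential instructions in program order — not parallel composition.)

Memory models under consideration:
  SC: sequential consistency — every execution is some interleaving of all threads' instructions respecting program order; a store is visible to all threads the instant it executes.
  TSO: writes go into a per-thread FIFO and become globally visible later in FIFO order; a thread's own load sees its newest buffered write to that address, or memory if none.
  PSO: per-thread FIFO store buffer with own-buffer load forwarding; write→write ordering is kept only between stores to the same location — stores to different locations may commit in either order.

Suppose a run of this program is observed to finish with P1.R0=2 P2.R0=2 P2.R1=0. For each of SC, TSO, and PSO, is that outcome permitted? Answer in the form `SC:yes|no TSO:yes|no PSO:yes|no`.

outcome vector order: (P1.R0,P2.R0,P2.R1)
[SC] allowed = {(0,0,0), (0,0,1), (0,0,2), (0,2,1), (2,0,0), (2,0,1), (2,0,2), (2,2,1)}
[TSO] allowed = {(0,0,0), (0,0,1), (0,0,2), (0,2,1), (2,0,0), (2,0,1), (2,0,2), (2,2,1)}
[PSO] allowed = {(0,0,0), (0,0,1), (0,0,2), (0,2,0), (0,2,1), (0,2,2), (2,0,0), (2,0,1), (2,0,2), (2,2,0), (2,2,1), (2,2,2)}
target (2,2,0) ∈ {PSO}

SC:no TSO:no PSO:yes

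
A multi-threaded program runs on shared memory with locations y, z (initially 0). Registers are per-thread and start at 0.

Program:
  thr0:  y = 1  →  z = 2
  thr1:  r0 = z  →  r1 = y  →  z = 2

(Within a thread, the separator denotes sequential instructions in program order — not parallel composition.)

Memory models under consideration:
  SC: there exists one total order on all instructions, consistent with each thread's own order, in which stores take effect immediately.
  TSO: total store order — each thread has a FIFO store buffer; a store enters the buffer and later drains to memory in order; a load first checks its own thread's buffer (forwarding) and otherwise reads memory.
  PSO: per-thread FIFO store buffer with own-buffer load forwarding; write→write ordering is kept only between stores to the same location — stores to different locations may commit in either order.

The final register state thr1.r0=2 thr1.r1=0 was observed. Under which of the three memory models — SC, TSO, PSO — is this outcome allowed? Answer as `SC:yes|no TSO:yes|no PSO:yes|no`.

SC:no TSO:no PSO:yes

outcome vector order: (thr1.r0,thr1.r1)
SC: 3 outcomes — {(0,0); (0,1); (2,1)}
TSO: 3 outcomes — {(0,0); (0,1); (2,1)}
PSO: 4 outcomes — {(0,0); (0,1); (2,0); (2,1)}
target (2,0) ∈ {PSO}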